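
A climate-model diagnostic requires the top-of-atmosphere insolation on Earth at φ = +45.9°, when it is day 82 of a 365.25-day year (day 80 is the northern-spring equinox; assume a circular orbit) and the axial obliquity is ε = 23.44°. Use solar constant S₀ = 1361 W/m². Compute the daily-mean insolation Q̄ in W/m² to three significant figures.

Q̄ ≈ 308 W/m²

Solar longitude: λ_s = 360° × (82 − 80)/365.25 = 1.971°.
sin δ = sin 23.44° × sin 1.971° = 0.01368, so δ = +0.784°.
cos H₀ = −tan(+45.9°) tan(+0.784°) = -0.0141, H₀ = 1.5849 rad.
Bracket: H₀ sin φ sin δ + cos φ cos δ sin H₀ = 1.5849×0.71813×0.01368 + 0.69591×0.99991×0.99990 = 0.015570 + 0.695778 = 0.711348.
Q̄ = (S₀/π) × [bracket] = (1361/π) × 0.711348 = 308.2 W/m².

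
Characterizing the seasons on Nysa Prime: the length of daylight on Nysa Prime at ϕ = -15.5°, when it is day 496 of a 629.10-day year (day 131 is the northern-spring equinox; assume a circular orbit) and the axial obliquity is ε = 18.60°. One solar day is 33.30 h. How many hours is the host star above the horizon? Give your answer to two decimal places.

17.11 h

Solar longitude: L_s = 360° × (496 − 131)/629.10 = 208.870°.
sin δ = sin 18.60° × sin 208.870° = -0.15400, so δ = -8.859°.
cos h₀ = −tan ϕ · tan δ = −tan(-15.5°) × tan(-8.859°) = -0.0432, so h₀ = 1.6140 rad = 92.48°.
Daylight = 2h₀/(2π) × 33.30 h = (1.6140/π) × 33.30 = 17.11 h.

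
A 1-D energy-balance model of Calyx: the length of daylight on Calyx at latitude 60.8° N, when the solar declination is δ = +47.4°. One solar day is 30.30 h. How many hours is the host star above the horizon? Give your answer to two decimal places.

Sunrise equation: cos h₀ = −tan ϕ · tan δ = -1.9458 ≤ −1, so the host star never sets (polar day) and h₀ = π.
Daylight = 2h₀/(2π) × 30.30 h = (3.1416/π) × 30.30 = 30.30 h.

30.30 h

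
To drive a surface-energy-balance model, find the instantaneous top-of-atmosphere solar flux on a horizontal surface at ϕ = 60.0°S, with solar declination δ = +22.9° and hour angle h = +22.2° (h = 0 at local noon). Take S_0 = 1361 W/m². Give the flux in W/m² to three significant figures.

cos θ_z = sin ϕ sin δ + cos ϕ cos δ cos h = -0.336991 + 0.426449 = 0.089458.
Flux = S_0 · cos θ_z = 1361 × 0.089458 = 121.8 W/m².

122 W/m²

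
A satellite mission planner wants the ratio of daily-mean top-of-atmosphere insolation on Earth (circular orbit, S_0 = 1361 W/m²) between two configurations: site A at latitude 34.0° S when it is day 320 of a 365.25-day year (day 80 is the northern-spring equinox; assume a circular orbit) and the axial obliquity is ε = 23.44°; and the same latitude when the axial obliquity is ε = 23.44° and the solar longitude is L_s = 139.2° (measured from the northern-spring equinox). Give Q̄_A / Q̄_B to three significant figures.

Q̄_A / Q̄_B ≈ 1.87

— Configuration A (ϕ=-34.0°):
Solar longitude: L_s = 360° × (320 − 80)/365.25 = 236.550°.
sin δ = sin 23.44° × sin 236.550° = -0.33190, so δ = -19.384°.
cos h₀ = −tan(-34.0°) tan(-19.384°) = -0.2373, h₀ = 1.8104 rad.
Bracket: h₀ sin ϕ sin δ + cos ϕ cos δ sin h₀ = 1.8104×-0.55919×-0.33190 + 0.82904×0.94331×0.97143 = 0.336001 + 0.759699 = 1.095700.
Q̄ = (S_0/π) × [bracket] = (1361/π) × 1.095700 = 474.68 W/m².
— Configuration B (ϕ=-34.0°):
Solar declination: sin δ = sin ε · sin L_s = sin 23.44° × sin 139.2° = 0.25992, so δ = +15.066°.
cos h₀ = −tan(-34.0°) tan(+15.066°) = 0.1816, h₀ = 1.3882 rad.
Bracket: h₀ sin ϕ sin δ + cos ϕ cos δ sin h₀ = 1.3882×-0.55919×0.25992 + 0.82904×0.96563×0.98338 = -0.201767 + 0.787241 = 0.585474.
Q̄ = (S_0/π) × [bracket] = (1361/π) × 0.585474 = 253.64 W/m².
Ratio Q̄_A / Q̄_B = 474.68 / 253.64 = 1.871.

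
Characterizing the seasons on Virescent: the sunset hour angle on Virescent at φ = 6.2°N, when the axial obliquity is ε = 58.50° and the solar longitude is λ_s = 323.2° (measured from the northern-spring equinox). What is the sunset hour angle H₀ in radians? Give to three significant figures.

H₀ = 1.51 rad

Solar declination: sin δ = sin ε · sin λ_s = sin 58.50° × sin 323.2° = -0.51075, so δ = -30.714°.
cos H₀ = −tan φ · tan δ = −tan(+6.2°) × tan(-30.714°) = 0.0645, so H₀ = 1.5062 rad = 86.30°.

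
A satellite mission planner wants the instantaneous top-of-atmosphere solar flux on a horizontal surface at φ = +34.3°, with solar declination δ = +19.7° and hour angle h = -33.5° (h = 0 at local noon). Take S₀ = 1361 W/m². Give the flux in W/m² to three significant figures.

cos θ_z = sin φ sin δ + cos φ cos δ cos h = 0.189962 + 0.648552 = 0.838514.
Flux = S₀ · cos θ_z = 1361 × 0.838514 = 1141 W/m².

1.14e+03 W/m²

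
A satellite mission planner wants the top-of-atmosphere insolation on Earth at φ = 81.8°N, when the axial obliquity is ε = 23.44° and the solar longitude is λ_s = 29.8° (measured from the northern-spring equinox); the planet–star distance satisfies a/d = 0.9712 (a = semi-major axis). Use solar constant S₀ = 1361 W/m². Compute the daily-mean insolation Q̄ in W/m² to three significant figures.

Solar declination: sin δ = sin ε · sin λ_s = sin 23.44° × sin 29.8° = 0.19769, so δ = +11.402°.
cos H₀ = −tan(+81.8°) tan(+11.402°) = -1.3995 ≤ −1 ⇒ polar day, H₀ = π.
Bracket: H₀ sin φ sin δ + cos φ cos δ sin H₀ = 3.1416×0.98978×0.19769 + 0.14263×0.98026×0.00000 = 0.614716 + 0.000000 = 0.614716.
Inverse-square distance factor (a/d)² = 0.9712² = 0.943229.
Q̄ = (S₀/π) × 0.943229 × [bracket] = (1361/π) × 0.943229 × 0.614716 = 251.2 W/m².

Q̄ ≈ 251 W/m²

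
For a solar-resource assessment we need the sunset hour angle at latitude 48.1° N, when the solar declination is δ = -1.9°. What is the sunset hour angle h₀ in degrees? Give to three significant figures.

cos h₀ = −tan ϕ · tan δ = −tan(+48.1°) × tan(-1.900°) = 0.0370, so h₀ = 1.5338 rad = 87.88°.

h₀ = 87.9°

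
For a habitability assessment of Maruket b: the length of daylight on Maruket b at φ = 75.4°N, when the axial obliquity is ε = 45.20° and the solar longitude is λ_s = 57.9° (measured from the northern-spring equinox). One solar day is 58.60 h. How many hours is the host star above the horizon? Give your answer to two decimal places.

58.60 h

Solar declination: sin δ = sin ε · sin λ_s = sin 45.20° × sin 57.9° = 0.60109, so δ = +36.948°.
Sunrise equation: cos H₀ = −tan φ · tan δ = -2.8875 ≤ −1, so the host star never sets (polar day) and H₀ = π.
Daylight = 2H₀/(2π) × 58.60 h = (3.1416/π) × 58.60 = 58.60 h.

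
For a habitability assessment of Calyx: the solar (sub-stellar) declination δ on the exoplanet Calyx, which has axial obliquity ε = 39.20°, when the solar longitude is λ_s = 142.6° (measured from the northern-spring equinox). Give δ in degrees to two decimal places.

sin δ = sin ε · sin λ_s = sin 39.20° × sin 142.6° = 0.383879.
δ = arcsin(0.383879) = +22.57°.

δ = +22.57°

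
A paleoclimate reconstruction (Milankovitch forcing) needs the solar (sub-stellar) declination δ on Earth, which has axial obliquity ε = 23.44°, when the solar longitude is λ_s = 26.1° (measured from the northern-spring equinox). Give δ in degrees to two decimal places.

δ = +10.08°

sin δ = sin ε · sin λ_s = sin 23.44° × sin 26.1° = 0.175003.
δ = arcsin(0.175003) = +10.08°.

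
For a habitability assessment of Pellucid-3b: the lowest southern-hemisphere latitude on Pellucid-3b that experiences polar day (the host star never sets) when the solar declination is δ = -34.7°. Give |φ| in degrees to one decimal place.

|φ| = 55.3°

Polar day requires cos H₀ = −tan φ tan δ ≤ −1, i.e. tan φ tan δ ≥ 1.
The boundary is |tan φ| · |tan δ| = 1, so |φ| = 90° − |δ| = 90° − 34.7° = 55.3° in the southern hemisphere.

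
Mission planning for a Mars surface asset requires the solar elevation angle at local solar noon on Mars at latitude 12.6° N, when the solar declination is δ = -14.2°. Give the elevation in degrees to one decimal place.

At local noon the hour angle is zero, so the zenith angle equals |φ − δ| = |+12.6° − (-14.200°)| = 26.800°.
Elevation = 90° − 26.800° = 63.2°.

63.2°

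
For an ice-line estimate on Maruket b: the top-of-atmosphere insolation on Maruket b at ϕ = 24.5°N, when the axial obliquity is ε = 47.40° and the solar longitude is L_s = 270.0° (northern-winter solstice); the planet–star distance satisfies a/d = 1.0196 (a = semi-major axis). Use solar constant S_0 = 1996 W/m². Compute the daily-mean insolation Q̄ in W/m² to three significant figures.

Solar declination: sin δ = sin ε · sin L_s = sin 47.40° × sin 270.0° = -0.73610, so δ = -47.400°.
cos h₀ = −tan(+24.5°) tan(-47.400°) = 0.4956, h₀ = 1.0523 rad.
Bracket: h₀ sin ϕ sin δ + cos ϕ cos δ sin h₀ = 1.0523×0.41469×-0.73610 + 0.90996×0.67688×0.86855 = -0.321218 + 0.534969 = 0.213751.
Inverse-square distance factor (a/d)² = 1.0196² = 1.039584.
Q̄ = (S_0/π) × 1.039584 × [bracket] = (1996/π) × 1.039584 × 0.213751 = 141.2 W/m².

Q̄ ≈ 141 W/m²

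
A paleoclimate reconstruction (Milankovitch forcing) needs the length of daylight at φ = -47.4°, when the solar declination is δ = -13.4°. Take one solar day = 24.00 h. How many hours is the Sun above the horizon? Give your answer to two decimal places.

14.00 h

cos H₀ = −tan φ · tan δ = −tan(-47.4°) × tan(-13.400°) = -0.2591, so H₀ = 1.8329 rad = 105.02°.
Daylight = 2H₀/(2π) × 24.00 h = (1.8329/π) × 24.00 = 14.00 h.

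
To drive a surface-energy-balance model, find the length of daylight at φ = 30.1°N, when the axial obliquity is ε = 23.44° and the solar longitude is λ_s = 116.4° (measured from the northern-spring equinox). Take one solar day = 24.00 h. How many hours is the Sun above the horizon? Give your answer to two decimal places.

13.70 h

Solar declination: sin δ = sin ε · sin λ_s = sin 23.44° × sin 116.4° = 0.35630, so δ = +20.873°.
cos H₀ = −tan φ · tan δ = −tan(+30.1°) × tan(+20.873°) = -0.2210, so H₀ = 1.7937 rad = 102.77°.
Daylight = 2H₀/(2π) × 24.00 h = (1.7937/π) × 24.00 = 13.70 h.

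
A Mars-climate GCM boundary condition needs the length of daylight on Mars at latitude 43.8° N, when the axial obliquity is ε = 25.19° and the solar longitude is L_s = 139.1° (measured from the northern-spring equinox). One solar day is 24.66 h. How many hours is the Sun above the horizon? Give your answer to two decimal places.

14.54 h

Solar declination: sin δ = sin ε · sin L_s = sin 25.19° × sin 139.1° = 0.27867, so δ = +16.181°.
cos h₀ = −tan ϕ · tan δ = −tan(+43.8°) × tan(+16.181°) = -0.2783, so h₀ = 1.8528 rad = 106.16°.
Daylight = 2h₀/(2π) × 24.66 h = (1.8528/π) × 24.66 = 14.54 h.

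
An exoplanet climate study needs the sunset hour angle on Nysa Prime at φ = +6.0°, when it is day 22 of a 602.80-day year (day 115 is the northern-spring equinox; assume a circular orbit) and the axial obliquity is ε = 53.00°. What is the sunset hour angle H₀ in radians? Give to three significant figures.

Solar longitude: λ_s = 360° × (22 − 115)/602.80 = -55.541°, i.e. -55.541° + 360° = 304.459°.
sin δ = sin 53.00° × sin 304.459° = -0.65850, so δ = -41.185°.
cos H₀ = −tan φ · tan δ = −tan(+6.0°) × tan(-41.185°) = 0.0920, so H₀ = 1.4787 rad = 84.72°.

H₀ = 1.48 rad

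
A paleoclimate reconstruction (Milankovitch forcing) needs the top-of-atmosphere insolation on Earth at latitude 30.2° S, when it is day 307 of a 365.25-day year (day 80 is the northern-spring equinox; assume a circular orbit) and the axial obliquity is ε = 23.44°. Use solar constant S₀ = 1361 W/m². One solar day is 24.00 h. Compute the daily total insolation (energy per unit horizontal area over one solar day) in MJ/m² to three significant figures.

Solar longitude: λ_s = 360° × (307 − 80)/365.25 = 223.737°.
sin δ = sin 23.44° × sin 223.737° = -0.27501, so δ = -15.963°.
cos H₀ = −tan(-30.2°) tan(-15.963°) = -0.1665, H₀ = 1.7381 rad.
Bracket: H₀ sin φ sin δ + cos φ cos δ sin H₀ = 1.7381×-0.50302×-0.27501 + 0.86427×0.96144×0.98604 = 0.240441 + 0.819344 = 1.059785.
Q̄ = (S₀/π) × [bracket] = (1361/π) × 1.059785 = 459.12 W/m².
Daily total = Q̄ × 24.00 h × 3600 s/h = 459.12 × 24.00 × 3600 / 10⁶ = 39.67 MJ/m².

39.7 MJ/m²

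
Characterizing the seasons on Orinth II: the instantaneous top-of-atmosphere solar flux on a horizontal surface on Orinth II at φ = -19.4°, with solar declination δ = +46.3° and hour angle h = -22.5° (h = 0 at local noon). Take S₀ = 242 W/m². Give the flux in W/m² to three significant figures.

cos θ_z = sin φ sin δ + cos φ cos δ cos h = -0.240142 + 0.602052 = 0.361910.
Flux = S₀ · cos θ_z = 242 × 0.361910 = 87.58 W/m².

87.6 W/m²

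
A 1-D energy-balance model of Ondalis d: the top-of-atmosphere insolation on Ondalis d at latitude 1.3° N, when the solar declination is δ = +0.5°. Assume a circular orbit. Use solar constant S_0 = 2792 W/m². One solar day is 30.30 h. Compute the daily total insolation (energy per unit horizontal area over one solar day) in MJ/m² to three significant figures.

96.9 MJ/m²

cos h₀ = −tan(+1.3°) tan(+0.500°) = -0.0002, h₀ = 1.5710 rad.
Bracket: h₀ sin ϕ sin δ + cos ϕ cos δ sin h₀ = 1.5710×0.02269×0.00873 + 0.99974×0.99996×1.00000 = 0.000311 + 0.999700 = 1.000011.
Q̄ = (S_0/π) × [bracket] = (2792/π) × 1.000011 = 888.73 W/m².
Daily total = Q̄ × 30.30 h × 3600 s/h = 888.73 × 30.30 × 3600 / 10⁶ = 96.94 MJ/m².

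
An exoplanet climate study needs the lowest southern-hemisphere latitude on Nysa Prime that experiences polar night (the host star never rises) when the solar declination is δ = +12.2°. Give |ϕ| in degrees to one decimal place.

|ϕ| = 77.8°

Polar night requires cos h₀ = −tan ϕ tan δ ≥ 1, i.e. tan ϕ tan δ ≤ −1.
The boundary is |tan ϕ| · |tan δ| = 1, so |ϕ| = 90° − |δ| = 90° − 12.2° = 77.8° in the southern hemisphere.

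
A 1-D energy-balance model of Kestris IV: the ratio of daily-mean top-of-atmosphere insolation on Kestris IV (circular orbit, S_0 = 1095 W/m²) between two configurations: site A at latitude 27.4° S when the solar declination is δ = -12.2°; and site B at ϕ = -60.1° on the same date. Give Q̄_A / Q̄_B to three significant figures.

Q̄_A / Q̄_B ≈ 1.27

— Configuration A (ϕ=-27.4°):
cos h₀ = −tan(-27.4°) tan(-12.200°) = -0.1121, h₀ = 1.6831 rad.
Bracket: h₀ sin ϕ sin δ + cos ϕ cos δ sin h₀ = 1.6831×-0.46020×-0.21132 + 0.88782×0.97742×0.99370 = 0.163681 + 0.862306 = 1.025987.
Q̄ = (S_0/π) × [bracket] = (1095/π) × 1.025987 = 357.61 W/m².
— Configuration B (ϕ=-60.1°):
cos h₀ = −tan(-60.1°) tan(-12.200°) = -0.3760, h₀ = 1.9563 rad.
Bracket: h₀ sin ϕ sin δ + cos ϕ cos δ sin h₀ = 1.9563×-0.86690×-0.21132 + 0.49849×0.97742×0.92662 = 0.358381 + 0.451481 = 0.809862.
Q̄ = (S_0/π) × [bracket] = (1095/π) × 0.809862 = 282.28 W/m².
Ratio Q̄_A / Q̄_B = 357.61 / 282.28 = 1.267.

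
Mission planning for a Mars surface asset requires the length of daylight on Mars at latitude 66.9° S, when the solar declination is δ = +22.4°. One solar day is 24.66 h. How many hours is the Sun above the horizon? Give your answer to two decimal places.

cos H₀ = −tan φ · tan δ = −tan(-66.9°) × tan(+22.400°) = 0.9663, so H₀ = 0.2603 rad = 14.91°.
Daylight = 2H₀/(2π) × 24.66 h = (0.2603/π) × 24.66 = 2.04 h.

2.04 h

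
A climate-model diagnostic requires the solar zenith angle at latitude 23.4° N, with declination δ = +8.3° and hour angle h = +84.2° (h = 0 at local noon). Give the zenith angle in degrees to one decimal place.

cos θ_z = sin φ sin δ + cos φ cos δ cos h = 0.057331 + 0.091773 = 0.149104.
θ_z = arccos(0.149104) = 81.4°.

θ_z = 81.4°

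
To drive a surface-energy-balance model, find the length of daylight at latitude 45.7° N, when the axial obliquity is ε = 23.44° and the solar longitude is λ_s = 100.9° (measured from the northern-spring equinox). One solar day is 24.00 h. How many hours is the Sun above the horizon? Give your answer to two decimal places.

Solar declination: sin δ = sin ε · sin λ_s = sin 23.44° × sin 100.9° = 0.39061, so δ = +22.993°.
cos H₀ = −tan φ · tan δ = −tan(+45.7°) × tan(+22.993°) = -0.4348, so H₀ = 2.0206 rad = 115.77°.
Daylight = 2H₀/(2π) × 24.00 h = (2.0206/π) × 24.00 = 15.44 h.

15.44 h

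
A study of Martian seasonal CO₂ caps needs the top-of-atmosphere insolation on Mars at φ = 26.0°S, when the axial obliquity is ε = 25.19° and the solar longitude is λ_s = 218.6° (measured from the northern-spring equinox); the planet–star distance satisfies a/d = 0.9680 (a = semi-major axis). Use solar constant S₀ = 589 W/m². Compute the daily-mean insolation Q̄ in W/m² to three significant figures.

Solar declination: sin δ = sin ε · sin λ_s = sin 25.19° × sin 218.6° = -0.26554, so δ = -15.399°.
cos H₀ = −tan(-26.0°) tan(-15.399°) = -0.1343, H₀ = 1.7055 rad.
Bracket: H₀ sin φ sin δ + cos φ cos δ sin H₀ = 1.7055×-0.43837×-0.26554 + 0.89879×0.96410×0.99094 = 0.198528 + 0.858673 = 1.057201.
Inverse-square distance factor (a/d)² = 0.9680² = 0.937024.
Q̄ = (S₀/π) × 0.937024 × [bracket] = (589/π) × 0.937024 × 1.057201 = 185.7 W/m².

Q̄ ≈ 186 W/m²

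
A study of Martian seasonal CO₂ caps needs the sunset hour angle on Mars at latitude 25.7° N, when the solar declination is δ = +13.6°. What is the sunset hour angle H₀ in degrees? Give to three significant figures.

H₀ = 96.7°

cos H₀ = −tan φ · tan δ = −tan(+25.7°) × tan(+13.600°) = -0.1164, so H₀ = 1.6875 rad = 96.69°.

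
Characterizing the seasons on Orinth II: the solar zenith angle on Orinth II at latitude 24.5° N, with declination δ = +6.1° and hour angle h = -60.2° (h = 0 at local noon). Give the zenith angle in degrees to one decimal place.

θ_z = 60.4°

cos θ_z = sin φ sin δ + cos φ cos δ cos h = 0.044067 + 0.449667 = 0.493734.
θ_z = arccos(0.493734) = 60.4°.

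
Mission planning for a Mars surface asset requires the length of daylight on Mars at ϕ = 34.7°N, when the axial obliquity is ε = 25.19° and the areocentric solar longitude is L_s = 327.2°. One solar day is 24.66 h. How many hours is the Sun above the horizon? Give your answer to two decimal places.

sin δ = sin 25.19° × sin 327.2° = -0.23056, so δ = -13.330°.
cos h₀ = −tan ϕ · tan δ = −tan(+34.7°) × tan(-13.330°) = 0.1641, so h₀ = 1.4060 rad = 80.56°.
Daylight = 2h₀/(2π) × 24.66 h = (1.4060/π) × 24.66 = 11.04 h.

11.04 h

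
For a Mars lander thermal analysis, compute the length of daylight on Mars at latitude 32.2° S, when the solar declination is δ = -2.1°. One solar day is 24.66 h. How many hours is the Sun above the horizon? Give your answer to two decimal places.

12.51 h

cos h₀ = −tan ϕ · tan δ = −tan(-32.2°) × tan(-2.100°) = -0.0231, so h₀ = 1.5939 rad = 91.32°.
Daylight = 2h₀/(2π) × 24.66 h = (1.5939/π) × 24.66 = 12.51 h.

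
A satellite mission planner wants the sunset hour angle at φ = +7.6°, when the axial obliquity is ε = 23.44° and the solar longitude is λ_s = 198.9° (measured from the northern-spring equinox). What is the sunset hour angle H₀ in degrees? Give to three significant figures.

Solar declination: sin δ = sin ε · sin λ_s = sin 23.44° × sin 198.9° = -0.12885, so δ = -7.403°.
cos H₀ = −tan φ · tan δ = −tan(+7.6°) × tan(-7.403°) = 0.0173, so H₀ = 1.5535 rad = 89.01°.

H₀ = 89.0°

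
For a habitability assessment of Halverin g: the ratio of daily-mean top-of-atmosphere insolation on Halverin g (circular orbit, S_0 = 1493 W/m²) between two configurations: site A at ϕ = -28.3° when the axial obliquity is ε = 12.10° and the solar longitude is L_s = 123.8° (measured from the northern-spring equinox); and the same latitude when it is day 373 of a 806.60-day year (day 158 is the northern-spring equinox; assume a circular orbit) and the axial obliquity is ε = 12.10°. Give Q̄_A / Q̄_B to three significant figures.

— Configuration A (ϕ=-28.3°):
Solar declination: sin δ = sin ε · sin L_s = sin 12.10° × sin 123.8° = 0.17419, so δ = +10.032°.
cos h₀ = −tan(-28.3°) tan(+10.032°) = 0.0952, h₀ = 1.4754 rad.
Bracket: h₀ sin ϕ sin δ + cos ϕ cos δ sin h₀ = 1.4754×-0.47409×0.17419 + 0.88048×0.98471×0.99545 = -0.121841 + 0.863073 = 0.741232.
Q̄ = (S_0/π) × [bracket] = (1493/π) × 0.741232 = 352.26 W/m².
— Configuration B (ϕ=-28.3°):
Solar longitude: L_s = 360° × (373 − 158)/806.60 = 95.958°.
sin δ = sin 12.10° × sin 95.958° = 0.20849, so δ = +12.034°.
cos h₀ = −tan(-28.3°) tan(+12.034°) = 0.1148, h₀ = 1.4558 rad.
Bracket: h₀ sin ϕ sin δ + cos ϕ cos δ sin h₀ = 1.4558×-0.47409×0.20849 + 0.88048×0.97803×0.99339 = -0.143896 + 0.855444 = 0.711548.
Q̄ = (S_0/π) × [bracket] = (1493/π) × 0.711548 = 338.15 W/m².
Ratio Q̄_A / Q̄_B = 352.26 / 338.15 = 1.042.

Q̄_A / Q̄_B ≈ 1.04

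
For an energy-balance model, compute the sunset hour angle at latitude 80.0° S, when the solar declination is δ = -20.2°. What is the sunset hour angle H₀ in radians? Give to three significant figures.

H₀ = 3.14 rad

Sunrise equation: cos H₀ = −tan φ · tan δ = -2.0866 ≤ −1, so the Sun never sets (polar day) and H₀ = π.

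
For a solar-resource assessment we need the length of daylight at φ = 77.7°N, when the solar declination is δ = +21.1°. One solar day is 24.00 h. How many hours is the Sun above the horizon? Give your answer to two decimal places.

24.00 h

Sunrise equation: cos H₀ = −tan φ · tan δ = -1.7697 ≤ −1, so the Sun never sets (polar day) and H₀ = π.
Daylight = 2H₀/(2π) × 24.00 h = (3.1416/π) × 24.00 = 24.00 h.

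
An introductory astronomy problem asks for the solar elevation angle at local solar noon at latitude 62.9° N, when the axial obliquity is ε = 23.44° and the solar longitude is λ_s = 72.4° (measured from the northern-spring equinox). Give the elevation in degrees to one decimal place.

49.4°

Solar declination: sin δ = sin ε · sin λ_s = sin 23.44° × sin 72.4° = 0.37917, so δ = +22.282°.
At local noon the hour angle is zero, so the zenith angle equals |φ − δ| = |+62.9° − (+22.282°)| = 40.618°.
Elevation = 90° − 40.618° = 49.4°.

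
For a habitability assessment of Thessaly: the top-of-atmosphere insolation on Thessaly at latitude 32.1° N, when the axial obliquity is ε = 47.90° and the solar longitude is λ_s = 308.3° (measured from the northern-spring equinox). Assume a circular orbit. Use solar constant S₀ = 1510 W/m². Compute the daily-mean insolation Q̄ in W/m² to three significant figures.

Solar declination: sin δ = sin ε · sin λ_s = sin 47.90° × sin 308.3° = -0.58229, so δ = -35.611°.
cos H₀ = −tan(+32.1°) tan(-35.611°) = 0.4493, H₀ = 1.1048 rad.
Bracket: H₀ sin φ sin δ + cos φ cos δ sin H₀ = 1.1048×0.53140×-0.58229 + 0.84712×0.81298×0.89339 = -0.341857 + 0.615270 = 0.273413.
Q̄ = (S₀/π) × [bracket] = (1510/π) × 0.273413 = 131.4 W/m².

Q̄ ≈ 131 W/m²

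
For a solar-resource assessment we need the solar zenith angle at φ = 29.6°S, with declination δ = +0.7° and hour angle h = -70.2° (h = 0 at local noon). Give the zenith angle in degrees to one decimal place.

cos θ_z = sin φ sin δ + cos φ cos δ cos h = -0.006034 + 0.294509 = 0.288475.
θ_z = arccos(0.288475) = 73.2°.

θ_z = 73.2°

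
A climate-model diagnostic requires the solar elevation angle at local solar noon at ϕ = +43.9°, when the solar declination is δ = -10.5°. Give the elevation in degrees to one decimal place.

35.6°

At local noon the hour angle is zero, so the zenith angle equals |ϕ − δ| = |+43.9° − (-10.500°)| = 54.400°.
Elevation = 90° − 54.400° = 35.6°.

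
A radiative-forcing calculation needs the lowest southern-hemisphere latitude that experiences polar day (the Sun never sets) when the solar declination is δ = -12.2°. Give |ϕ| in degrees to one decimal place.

Polar day requires cos h₀ = −tan ϕ tan δ ≤ −1, i.e. tan ϕ tan δ ≥ 1.
The boundary is |tan ϕ| · |tan δ| = 1, so |ϕ| = 90° − |δ| = 90° − 12.2° = 77.8° in the southern hemisphere.

|ϕ| = 77.8°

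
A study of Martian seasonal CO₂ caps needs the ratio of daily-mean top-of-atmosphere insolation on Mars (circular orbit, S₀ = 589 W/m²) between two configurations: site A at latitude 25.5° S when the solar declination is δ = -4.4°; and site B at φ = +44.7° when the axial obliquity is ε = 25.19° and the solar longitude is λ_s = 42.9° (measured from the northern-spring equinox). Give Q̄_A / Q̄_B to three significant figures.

Q̄_A / Q̄_B ≈ 0.924

— Configuration A (φ=-25.5°):
cos H₀ = −tan(-25.5°) tan(-4.400°) = -0.0367, H₀ = 1.6075 rad.
Bracket: H₀ sin φ sin δ + cos φ cos δ sin H₀ = 1.6075×-0.43051×-0.07672 + 0.90259×0.99705×0.99933 = 0.053094 + 0.899324 = 0.952418.
Q̄ = (S₀/π) × [bracket] = (589/π) × 0.952418 = 178.56 W/m².
— Configuration B (φ=+44.7°):
Solar declination: sin δ = sin ε · sin λ_s = sin 25.19° × sin 42.9° = 0.28973, so δ = +16.842°.
cos H₀ = −tan(+44.7°) tan(+16.842°) = -0.2996, H₀ = 1.8750 rad.
Bracket: H₀ sin φ sin δ + cos φ cos δ sin H₀ = 1.8750×0.70339×0.28973 + 0.71080×0.95711×0.95408 = 0.382112 + 0.649074 = 1.031186.
Q̄ = (S₀/π) × [bracket] = (589/π) × 1.031186 = 193.33 W/m².
Ratio Q̄_A / Q̄_B = 178.56 / 193.33 = 0.9236.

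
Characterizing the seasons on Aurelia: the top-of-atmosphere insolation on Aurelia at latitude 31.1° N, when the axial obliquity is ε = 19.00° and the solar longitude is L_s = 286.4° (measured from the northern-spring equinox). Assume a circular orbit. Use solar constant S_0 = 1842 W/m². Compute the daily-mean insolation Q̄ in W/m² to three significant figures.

Solar declination: sin δ = sin ε · sin L_s = sin 19.00° × sin 286.4° = -0.31232, so δ = -18.199°.
cos h₀ = −tan(+31.1°) tan(-18.199°) = 0.1983, h₀ = 1.3711 rad.
Bracket: h₀ sin ϕ sin δ + cos ϕ cos δ sin h₀ = 1.3711×0.51653×-0.31232 + 0.85627×0.94998×0.98014 = -0.221189 + 0.797284 = 0.576095.
Q̄ = (S_0/π) × [bracket] = (1842/π) × 0.576095 = 337.8 W/m².

Q̄ ≈ 338 W/m²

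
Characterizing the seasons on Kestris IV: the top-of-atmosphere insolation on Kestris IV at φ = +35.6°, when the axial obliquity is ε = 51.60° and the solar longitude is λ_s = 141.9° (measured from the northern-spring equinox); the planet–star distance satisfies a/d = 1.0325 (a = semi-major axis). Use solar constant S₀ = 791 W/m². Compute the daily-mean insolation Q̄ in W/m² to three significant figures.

Solar declination: sin δ = sin ε · sin λ_s = sin 51.60° × sin 141.9° = 0.48357, so δ = +28.919°.
cos H₀ = −tan(+35.6°) tan(+28.919°) = -0.3955, H₀ = 1.9774 rad.
Bracket: H₀ sin φ sin δ + cos φ cos δ sin H₀ = 1.9774×0.58212×0.48357 + 0.81310×0.87531×0.91846 = 0.556630 + 0.653681 = 1.210311.
Inverse-square distance factor (a/d)² = 1.0325² = 1.066056.
Q̄ = (S₀/π) × 1.066056 × [bracket] = (791/π) × 1.066056 × 1.210311 = 324.9 W/m².

Q̄ ≈ 325 W/m²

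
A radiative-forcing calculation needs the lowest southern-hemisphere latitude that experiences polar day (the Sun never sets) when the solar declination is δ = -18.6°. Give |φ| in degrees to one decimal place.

|φ| = 71.4°

Polar day requires cos H₀ = −tan φ tan δ ≤ −1, i.e. tan φ tan δ ≥ 1.
The boundary is |tan φ| · |tan δ| = 1, so |φ| = 90° − |δ| = 90° − 18.6° = 71.4° in the southern hemisphere.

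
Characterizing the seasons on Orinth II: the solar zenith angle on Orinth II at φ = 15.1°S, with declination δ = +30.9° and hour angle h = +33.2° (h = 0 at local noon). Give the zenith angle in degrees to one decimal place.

cos θ_z = sin φ sin δ + cos φ cos δ cos h = -0.133780 + 0.693208 = 0.559428.
θ_z = arccos(0.559428) = 56.0°.

θ_z = 56.0°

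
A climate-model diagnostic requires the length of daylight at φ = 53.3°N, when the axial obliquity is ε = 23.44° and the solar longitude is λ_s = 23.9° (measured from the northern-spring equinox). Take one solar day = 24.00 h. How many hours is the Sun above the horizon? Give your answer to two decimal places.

Solar declination: sin δ = sin ε · sin λ_s = sin 23.44° × sin 23.9° = 0.16116, so δ = +9.274°.
cos H₀ = −tan φ · tan δ = −tan(+53.3°) × tan(+9.274°) = -0.2191, so H₀ = 1.7917 rad = 102.65°.
Daylight = 2H₀/(2π) × 24.00 h = (1.7917/π) × 24.00 = 13.69 h.

13.69 h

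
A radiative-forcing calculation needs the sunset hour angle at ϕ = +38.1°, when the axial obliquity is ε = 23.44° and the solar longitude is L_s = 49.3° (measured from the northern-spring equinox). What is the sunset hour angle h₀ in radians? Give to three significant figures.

h₀ = 1.82 rad

Solar declination: sin δ = sin ε · sin L_s = sin 23.44° × sin 49.3° = 0.30158, so δ = +17.552°.
cos h₀ = −tan ϕ · tan δ = −tan(+38.1°) × tan(+17.552°) = -0.2480, so h₀ = 1.8214 rad = 104.36°.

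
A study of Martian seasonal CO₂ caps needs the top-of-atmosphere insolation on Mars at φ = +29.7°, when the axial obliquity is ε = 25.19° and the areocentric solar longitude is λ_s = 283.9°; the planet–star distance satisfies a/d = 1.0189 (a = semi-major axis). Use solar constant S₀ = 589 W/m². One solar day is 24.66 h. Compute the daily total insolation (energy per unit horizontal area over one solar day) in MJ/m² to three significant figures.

8.57 MJ/m²

sin δ = sin 25.19° × sin 283.9° = -0.41316, so δ = -24.403°.
cos H₀ = −tan(+29.7°) tan(-24.403°) = 0.2588, H₀ = 1.3090 rad.
Bracket: H₀ sin φ sin δ + cos φ cos δ sin H₀ = 1.3090×0.49546×-0.41316 + 0.86863×0.91066×0.96594 = -0.267958 + 0.764084 = 0.496126.
Inverse-square distance factor (a/d)² = 1.0189² = 1.038157.
Q̄ = (S₀/π) × 1.038157 × [bracket] = (589/π) × 1.038157 × 0.496126 = 96.565 W/m².
Daily total = Q̄ × 24.66 h × 3600 s/h = 96.565 × 24.66 × 3600 / 10⁶ = 8.573 MJ/m².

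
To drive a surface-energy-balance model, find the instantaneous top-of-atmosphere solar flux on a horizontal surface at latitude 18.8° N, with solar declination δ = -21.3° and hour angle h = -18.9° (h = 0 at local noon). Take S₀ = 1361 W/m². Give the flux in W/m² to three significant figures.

976 W/m²

cos θ_z = sin φ sin δ + cos φ cos δ cos h = -0.117063 + 0.834433 = 0.717370.
Flux = S₀ · cos θ_z = 1361 × 0.717370 = 976.3 W/m².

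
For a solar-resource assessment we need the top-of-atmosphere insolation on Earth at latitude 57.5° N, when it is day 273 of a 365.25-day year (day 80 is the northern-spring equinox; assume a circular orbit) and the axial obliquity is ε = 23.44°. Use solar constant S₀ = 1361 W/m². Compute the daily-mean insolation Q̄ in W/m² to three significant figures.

Q̄ ≈ 193 W/m²

Solar longitude: λ_s = 360° × (273 − 80)/365.25 = 190.226°.
sin δ = sin 23.44° × sin 190.226° = -0.07062, so δ = -4.050°.
cos H₀ = −tan(+57.5°) tan(-4.050°) = 0.1111, H₀ = 1.4594 rad.
Bracket: H₀ sin φ sin δ + cos φ cos δ sin H₀ = 1.4594×0.84339×-0.07062 + 0.53730×0.99750×0.99381 = -0.086922 + 0.532639 = 0.445717.
Q̄ = (S₀/π) × [bracket] = (1361/π) × 0.445717 = 193.1 W/m².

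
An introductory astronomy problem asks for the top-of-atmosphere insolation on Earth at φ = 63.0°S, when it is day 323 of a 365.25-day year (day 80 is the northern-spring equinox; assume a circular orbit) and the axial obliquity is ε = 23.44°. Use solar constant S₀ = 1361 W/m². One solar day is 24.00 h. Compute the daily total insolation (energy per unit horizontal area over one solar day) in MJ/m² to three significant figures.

38.2 MJ/m²

Solar longitude: λ_s = 360° × (323 − 80)/365.25 = 239.507°.
sin δ = sin 23.44° × sin 239.507° = -0.34277, so δ = -20.046°.
cos H₀ = −tan(-63.0°) tan(-20.046°) = -0.7161, H₀ = 2.3690 rad.
Bracket: H₀ sin φ sin δ + cos φ cos δ sin H₀ = 2.3690×-0.89101×-0.34277 + 0.45399×0.93942×0.69799 = 0.723520 + 0.297684 = 1.021204.
Q̄ = (S₀/π) × [bracket] = (1361/π) × 1.021204 = 442.41 W/m².
Daily total = Q̄ × 24.00 h × 3600 s/h = 442.41 × 24.00 × 3600 / 10⁶ = 38.22 MJ/m².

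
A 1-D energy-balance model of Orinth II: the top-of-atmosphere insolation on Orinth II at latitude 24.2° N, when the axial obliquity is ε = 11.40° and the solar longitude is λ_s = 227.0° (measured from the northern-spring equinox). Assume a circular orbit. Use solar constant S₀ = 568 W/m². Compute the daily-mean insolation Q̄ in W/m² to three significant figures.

Q̄ ≈ 147 W/m²

Solar declination: sin δ = sin ε · sin λ_s = sin 11.40° × sin 227.0° = -0.14456, so δ = -8.312°.
cos H₀ = −tan(+24.2°) tan(-8.312°) = 0.0657, H₀ = 1.5051 rad.
Bracket: H₀ sin φ sin δ + cos φ cos δ sin H₀ = 1.5051×0.40992×-0.14456 + 0.91212×0.98950×0.99784 = -0.089189 + 0.900593 = 0.811404.
Q̄ = (S₀/π) × [bracket] = (568/π) × 0.811404 = 146.7 W/m².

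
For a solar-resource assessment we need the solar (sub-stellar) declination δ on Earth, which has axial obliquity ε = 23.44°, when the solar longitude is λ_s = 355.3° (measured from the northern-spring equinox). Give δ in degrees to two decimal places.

δ = -1.87°

sin δ = sin ε · sin λ_s = sin 23.44° × sin 355.3° = -0.032594.
δ = arcsin(-0.032594) = -1.87°.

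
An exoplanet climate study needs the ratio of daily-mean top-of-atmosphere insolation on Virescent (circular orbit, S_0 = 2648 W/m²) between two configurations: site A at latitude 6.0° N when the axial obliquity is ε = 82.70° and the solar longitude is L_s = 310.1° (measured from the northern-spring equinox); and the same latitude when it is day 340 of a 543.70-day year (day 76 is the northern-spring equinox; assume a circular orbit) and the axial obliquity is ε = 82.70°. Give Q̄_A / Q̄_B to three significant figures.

Q̄_A / Q̄_B ≈ 0.525

— Configuration A (ϕ=+6.0°):
Solar declination: sin δ = sin ε · sin L_s = sin 82.70° × sin 310.1° = -0.75872, so δ = -49.352°.
cos h₀ = −tan(+6.0°) tan(-49.352°) = 0.1224, h₀ = 1.4481 rad.
Bracket: h₀ sin ϕ sin δ + cos ϕ cos δ sin h₀ = 1.4481×0.10453×-0.75872 + 0.99452×0.65142×0.99248 = -0.114847 + 0.642978 = 0.528131.
Q̄ = (S_0/π) × [bracket] = (2648/π) × 0.528131 = 445.15 W/m².
— Configuration B (ϕ=+6.0°):
Solar longitude: L_s = 360° × (340 − 76)/543.70 = 174.802°.
sin δ = sin 82.70° × sin 174.802° = 0.08986, so δ = +5.155°.
cos h₀ = −tan(+6.0°) tan(+5.155°) = -0.0095, h₀ = 1.5803 rad.
Bracket: h₀ sin ϕ sin δ + cos ϕ cos δ sin h₀ = 1.5803×0.10453×0.08986 + 0.99452×0.99595×0.99996 = 0.014844 + 0.990453 = 1.005297.
Q̄ = (S_0/π) × [bracket] = (2648/π) × 1.005297 = 847.35 W/m².
Ratio Q̄_A / Q̄_B = 445.15 / 847.35 = 0.5253.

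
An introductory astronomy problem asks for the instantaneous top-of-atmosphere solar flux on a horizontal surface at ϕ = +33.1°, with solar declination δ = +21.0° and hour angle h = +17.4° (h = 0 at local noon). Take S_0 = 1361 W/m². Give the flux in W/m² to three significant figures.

1.28e+03 W/m²

cos θ_z = sin ϕ sin δ + cos ϕ cos δ cos h = 0.195705 + 0.746290 = 0.941995.
Flux = S_0 · cos θ_z = 1361 × 0.941995 = 1282 W/m².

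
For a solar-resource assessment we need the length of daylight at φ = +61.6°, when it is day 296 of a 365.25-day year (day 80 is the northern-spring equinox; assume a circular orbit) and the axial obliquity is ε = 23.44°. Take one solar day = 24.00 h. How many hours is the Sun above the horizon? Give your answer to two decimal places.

8.78 h

Solar longitude: λ_s = 360° × (296 − 80)/365.25 = 212.895°.
sin δ = sin 23.44° × sin 212.895° = -0.21604, so δ = -12.477°.
cos H₀ = −tan φ · tan δ = −tan(+61.6°) × tan(-12.477°) = 0.4092, so H₀ = 1.1492 rad = 65.84°.
Daylight = 2H₀/(2π) × 24.00 h = (1.1492/π) × 24.00 = 8.78 h.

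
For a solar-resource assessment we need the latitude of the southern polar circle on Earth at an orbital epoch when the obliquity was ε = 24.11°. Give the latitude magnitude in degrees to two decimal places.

The polar circle is the lowest latitude that experiences at least one full rotation of continuous darkness at the northern-summer solstice; it lies at |ϕ| = 90° − ε = 90° − 24.11° = 65.89°.

65.89°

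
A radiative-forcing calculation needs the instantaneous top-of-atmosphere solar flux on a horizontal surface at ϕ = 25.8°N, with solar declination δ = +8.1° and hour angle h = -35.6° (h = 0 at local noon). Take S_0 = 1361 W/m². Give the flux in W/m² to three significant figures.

1.07e+03 W/m²

cos θ_z = sin ϕ sin δ + cos ϕ cos δ cos h = 0.061325 + 0.724747 = 0.786072.
Flux = S_0 · cos θ_z = 1361 × 0.786072 = 1070 W/m².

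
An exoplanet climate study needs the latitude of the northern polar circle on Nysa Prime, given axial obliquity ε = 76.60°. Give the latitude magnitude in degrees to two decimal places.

13.40°

The polar circle is the lowest latitude that experiences at least one full rotation of continuous daylight at the northern-summer solstice; it lies at |ϕ| = 90° − ε = 90° − 76.60° = 13.40°.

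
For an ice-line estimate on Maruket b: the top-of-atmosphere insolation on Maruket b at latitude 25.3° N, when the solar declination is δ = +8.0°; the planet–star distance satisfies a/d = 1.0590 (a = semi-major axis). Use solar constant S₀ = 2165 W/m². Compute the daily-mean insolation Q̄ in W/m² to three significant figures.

cos H₀ = −tan(+25.3°) tan(+8.000°) = -0.0664, H₀ = 1.6373 rad.
Bracket: H₀ sin φ sin δ + cos φ cos δ sin H₀ = 1.6373×0.42736×0.13917 + 0.90408×0.99027×0.99779 = 0.097380 + 0.893305 = 0.990685.
Inverse-square distance factor (a/d)² = 1.0590² = 1.121481.
Q̄ = (S₀/π) × 1.121481 × [bracket] = (2165/π) × 1.121481 × 0.990685 = 765.7 W/m².

Q̄ ≈ 766 W/m²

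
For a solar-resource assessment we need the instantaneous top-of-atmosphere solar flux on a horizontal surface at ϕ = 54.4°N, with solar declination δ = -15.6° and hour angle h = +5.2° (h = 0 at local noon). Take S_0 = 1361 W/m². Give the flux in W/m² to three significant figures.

462 W/m²

cos θ_z = sin ϕ sin δ + cos ϕ cos δ cos h = -0.218659 + 0.558372 = 0.339713.
Flux = S_0 · cos θ_z = 1361 × 0.339713 = 462.3 W/m².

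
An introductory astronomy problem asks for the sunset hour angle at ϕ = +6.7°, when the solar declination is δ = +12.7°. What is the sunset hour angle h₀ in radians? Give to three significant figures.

cos h₀ = −tan ϕ · tan δ = −tan(+6.7°) × tan(+12.700°) = -0.0265, so h₀ = 1.5973 rad = 91.52°.

h₀ = 1.60 rad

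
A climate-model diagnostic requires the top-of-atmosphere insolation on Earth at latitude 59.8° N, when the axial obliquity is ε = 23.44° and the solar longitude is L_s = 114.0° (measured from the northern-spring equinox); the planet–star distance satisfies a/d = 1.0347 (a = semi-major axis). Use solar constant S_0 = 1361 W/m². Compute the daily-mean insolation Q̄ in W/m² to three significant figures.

Solar declination: sin δ = sin ε · sin L_s = sin 23.44° × sin 114.0° = 0.36340, so δ = +21.309°.
cos h₀ = −tan(+59.8°) tan(+21.309°) = -0.6702, h₀ = 2.3053 rad.
Bracket: h₀ sin ϕ sin δ + cos ϕ cos δ sin h₀ = 2.3053×0.86427×0.36340 + 0.50302×0.93163×0.74218 = 0.724039 + 0.347807 = 1.071846.
Inverse-square distance factor (a/d)² = 1.0347² = 1.070604.
Q̄ = (S_0/π) × 1.070604 × [bracket] = (1361/π) × 1.070604 × 1.071846 = 497.1 W/m².

Q̄ ≈ 497 W/m²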